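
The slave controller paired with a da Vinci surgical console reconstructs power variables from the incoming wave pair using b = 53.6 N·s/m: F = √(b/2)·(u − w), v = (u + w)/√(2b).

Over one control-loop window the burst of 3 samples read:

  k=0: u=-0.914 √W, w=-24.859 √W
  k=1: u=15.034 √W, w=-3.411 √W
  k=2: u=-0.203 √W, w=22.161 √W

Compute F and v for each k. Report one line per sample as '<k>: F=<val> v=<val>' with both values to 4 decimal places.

0: F=123.9602 v=-2.4892
1: F=95.4874 v=1.1226
2: F=-115.7756 v=2.1208

k=0: u−w=23.9450, u+w=-25.7730; √(b/2)=5.1769, √(2b)=10.3537; F=5.1769×23.945=123.9602, v=-25.7730/10.3537=-2.4892
k=1: u−w=18.4450, u+w=11.6230; √(b/2)=5.1769, √(2b)=10.3537; F=5.1769×18.445=95.4874, v=11.6230/10.3537=1.1226
k=2: u−w=-22.3640, u+w=21.9580; √(b/2)=5.1769, √(2b)=10.3537; F=5.1769×(-22.364)=-115.7756, v=21.9580/10.3537=2.1208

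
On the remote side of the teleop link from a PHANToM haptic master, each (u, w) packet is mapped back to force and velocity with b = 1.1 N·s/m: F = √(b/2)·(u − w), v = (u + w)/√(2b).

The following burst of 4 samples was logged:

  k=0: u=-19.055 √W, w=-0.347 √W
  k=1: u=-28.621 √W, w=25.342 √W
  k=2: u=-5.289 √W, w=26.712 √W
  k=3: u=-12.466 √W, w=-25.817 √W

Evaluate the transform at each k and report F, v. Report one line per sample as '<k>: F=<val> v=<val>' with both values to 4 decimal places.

k=0: u−w=-18.7080, u+w=-19.4020; √(b/2)=0.7416, √(2b)=1.4832; F=0.7416×(-18.708)=-13.8742, v=-19.4020/1.4832=-13.0808
k=1: u−w=-53.9630, u+w=-3.2790; √(b/2)=0.7416, √(2b)=1.4832; F=0.7416×(-53.963)=-40.0200, v=-3.2790/1.4832=-2.2107
k=2: u−w=-32.0010, u+w=21.4230; √(b/2)=0.7416, √(2b)=1.4832; F=0.7416×(-32.001)=-23.7326, v=21.4230/1.4832=14.4434
k=3: u−w=13.3510, u+w=-38.2830; √(b/2)=0.7416, √(2b)=1.4832; F=0.7416×13.351=9.9014, v=-38.2830/1.4832=-25.8104

0: F=-13.8742 v=-13.0808
1: F=-40.0200 v=-2.2107
2: F=-23.7326 v=14.4434
3: F=9.9014 v=-25.8104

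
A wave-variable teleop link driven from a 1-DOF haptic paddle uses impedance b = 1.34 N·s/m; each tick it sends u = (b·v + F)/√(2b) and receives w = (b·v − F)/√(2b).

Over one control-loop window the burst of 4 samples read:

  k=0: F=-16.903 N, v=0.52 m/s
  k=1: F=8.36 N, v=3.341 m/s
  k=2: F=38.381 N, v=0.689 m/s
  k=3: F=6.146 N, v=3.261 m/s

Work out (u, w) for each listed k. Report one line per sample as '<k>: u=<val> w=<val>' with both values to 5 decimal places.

k=0: b·v=1.34×0.52=0.69680; √(2b)=1.63707; u=(0.69680+(-16.903))/1.63707=-9.89951, w=(0.69680−(-16.903))/1.63707=10.75079
k=1: b·v=1.34×3.341=4.47694; √(2b)=1.63707; u=(4.47694+8.36)/1.63707=7.84141, w=(4.47694−8.36)/1.63707=-2.37196
k=2: b·v=1.34×0.689=0.92326; √(2b)=1.63707; u=(0.92326+38.381)/1.63707=24.00890, w=(0.92326−38.381)/1.63707=-22.88096
k=3: b·v=1.34×3.261=4.36974; √(2b)=1.63707; u=(4.36974+6.146)/1.63707=6.42351, w=(4.36974−6.146)/1.63707=-1.08502

0: u=-9.89951 w=10.75079
1: u=7.84141 w=-2.37196
2: u=24.00890 w=-22.88096
3: u=6.42351 w=-1.08502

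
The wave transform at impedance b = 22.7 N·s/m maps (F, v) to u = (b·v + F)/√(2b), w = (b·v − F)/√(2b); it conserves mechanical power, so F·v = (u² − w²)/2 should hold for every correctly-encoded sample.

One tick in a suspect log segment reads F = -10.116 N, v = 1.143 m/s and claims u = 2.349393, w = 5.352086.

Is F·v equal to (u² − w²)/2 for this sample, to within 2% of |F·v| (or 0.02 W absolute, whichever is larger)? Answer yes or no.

F·v = (-10.116)×1.143 = -11.562588 W.
(u² − w²)/2 = (5.519647 − 28.644825)/2 = -11.562589 W.
|Δ| = 0.000001;  2% of max(1, |F·v|) = 0.231252.

yes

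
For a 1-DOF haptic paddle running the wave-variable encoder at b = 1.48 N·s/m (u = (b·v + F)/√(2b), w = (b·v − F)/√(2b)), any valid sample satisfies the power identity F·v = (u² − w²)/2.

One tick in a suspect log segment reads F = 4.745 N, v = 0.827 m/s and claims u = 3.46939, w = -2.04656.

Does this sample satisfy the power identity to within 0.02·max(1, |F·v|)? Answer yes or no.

yes

F·v = 4.745×0.827 = 3.9241 W.
(u² − w²)/2 = (12.0367 − 4.1884)/2 = 3.9241 W.
|Δ| = 0.0000;  2% of max(1, |F·v|) = 0.0785.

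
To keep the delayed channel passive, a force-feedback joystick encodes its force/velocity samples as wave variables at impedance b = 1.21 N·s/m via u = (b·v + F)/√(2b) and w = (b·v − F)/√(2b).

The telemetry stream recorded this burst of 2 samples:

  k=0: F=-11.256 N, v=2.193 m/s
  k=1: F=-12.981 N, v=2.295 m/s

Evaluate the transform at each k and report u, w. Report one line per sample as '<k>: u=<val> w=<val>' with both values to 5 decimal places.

0: u=-5.52988 w=8.94138
1: u=-6.55941 w=10.12959

k=0: b·v=1.21×2.193=2.65353; √(2b)=1.55563; u=(2.65353+(-11.256))/1.55563=-5.52988, w=(2.65353−(-11.256))/1.55563=8.94138
k=1: b·v=1.21×2.295=2.77695; √(2b)=1.55563; u=(2.77695+(-12.981))/1.55563=-6.55941, w=(2.77695−(-12.981))/1.55563=10.12959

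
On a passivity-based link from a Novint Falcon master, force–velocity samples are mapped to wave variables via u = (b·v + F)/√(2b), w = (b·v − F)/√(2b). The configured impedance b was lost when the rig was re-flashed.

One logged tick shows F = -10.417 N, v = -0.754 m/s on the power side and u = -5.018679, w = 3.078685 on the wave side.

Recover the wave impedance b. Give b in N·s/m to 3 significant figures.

u + w = -1.939994;  u + w = √(2b)·v, so √(2b) = -1.939994/(-0.754) = 2.572936.
b = (√(2b))²/2 = 6.620001/2 = 3.310001.
(Check via u − w = 2F/√(2b): u − w = -8.097364, 2F/√(2b) = -8.097363.)

b = 3.31 N·s/m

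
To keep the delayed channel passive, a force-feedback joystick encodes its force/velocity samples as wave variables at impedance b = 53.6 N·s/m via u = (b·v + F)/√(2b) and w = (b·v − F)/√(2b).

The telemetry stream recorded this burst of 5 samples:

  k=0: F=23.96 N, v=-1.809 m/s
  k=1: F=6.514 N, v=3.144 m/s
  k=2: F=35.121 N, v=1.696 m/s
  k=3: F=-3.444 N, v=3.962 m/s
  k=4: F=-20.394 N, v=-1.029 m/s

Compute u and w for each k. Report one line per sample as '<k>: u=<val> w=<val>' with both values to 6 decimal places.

k=0: b·v=53.6×(-1.809)=-96.962400; √(2b)=10.353743; u=(-96.962400+23.96)/10.353743=-7.050822, w=(-96.962400−23.96)/10.353743=-11.679100
k=1: b·v=53.6×3.144=168.518400; √(2b)=10.353743; u=(168.518400+6.514)/10.353743=16.905229, w=(168.518400−6.514)/10.353743=15.646940
k=2: b·v=53.6×1.696=90.905600; √(2b)=10.353743; u=(90.905600+35.121)/10.353743=12.172081, w=(90.905600−35.121)/10.353743=5.387868
k=3: b·v=53.6×3.962=212.363200; √(2b)=10.353743; u=(212.363200+(-3.444))/10.353743=20.178132, w=(212.363200−(-3.444))/10.353743=20.843399
k=4: b·v=53.6×(-1.029)=-55.154400; √(2b)=10.353743; u=(-55.154400+(-20.394))/10.353743=-7.296723, w=(-55.154400−(-20.394))/10.353743=-3.357279

0: u=-7.050822 w=-11.679100
1: u=16.905229 w=15.646940
2: u=12.172081 w=5.387868
3: u=20.178132 w=20.843399
4: u=-7.296723 w=-3.357279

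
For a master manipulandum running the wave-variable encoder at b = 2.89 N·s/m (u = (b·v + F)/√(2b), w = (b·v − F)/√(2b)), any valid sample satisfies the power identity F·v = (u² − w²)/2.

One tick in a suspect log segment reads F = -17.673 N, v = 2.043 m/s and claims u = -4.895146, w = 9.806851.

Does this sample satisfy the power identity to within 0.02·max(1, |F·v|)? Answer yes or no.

yes

F·v = (-17.673)×2.043 = -36.105939 W.
(u² − w²)/2 = (23.962454 − 96.174327)/2 = -36.105936 W.
|Δ| = 0.000003;  2% of max(1, |F·v|) = 0.722119.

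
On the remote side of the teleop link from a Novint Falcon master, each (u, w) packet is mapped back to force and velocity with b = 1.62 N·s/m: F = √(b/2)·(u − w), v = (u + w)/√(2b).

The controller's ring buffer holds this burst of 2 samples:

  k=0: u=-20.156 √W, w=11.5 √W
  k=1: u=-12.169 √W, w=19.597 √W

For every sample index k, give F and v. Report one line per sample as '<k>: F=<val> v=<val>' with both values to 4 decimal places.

k=0: u−w=-31.6560, u+w=-8.6560; √(b/2)=0.9000, √(2b)=1.8000; F=0.9000×(-31.656)=-28.4904, v=-8.6560/1.8000=-4.8089
k=1: u−w=-31.7660, u+w=7.4280; √(b/2)=0.9000, √(2b)=1.8000; F=0.9000×(-31.766)=-28.5894, v=7.4280/1.8000=4.1267

0: F=-28.4904 v=-4.8089
1: F=-28.5894 v=4.1267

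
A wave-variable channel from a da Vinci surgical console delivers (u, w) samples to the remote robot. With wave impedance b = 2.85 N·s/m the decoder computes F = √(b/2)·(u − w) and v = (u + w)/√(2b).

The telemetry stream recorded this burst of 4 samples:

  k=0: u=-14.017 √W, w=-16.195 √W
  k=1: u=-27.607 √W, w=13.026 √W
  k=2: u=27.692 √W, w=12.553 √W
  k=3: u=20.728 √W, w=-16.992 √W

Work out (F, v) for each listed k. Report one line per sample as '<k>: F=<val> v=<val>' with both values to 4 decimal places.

0: F=2.6000 v=-12.6544
1: F=-48.5050 v=-6.1073
2: F=18.0719 v=16.8568
3: F=45.0276 v=1.5648

k=0: u−w=2.1780, u+w=-30.2120; √(b/2)=1.1937, √(2b)=2.3875; F=1.1937×2.178=2.6000, v=-30.2120/2.3875=-12.6544
k=1: u−w=-40.6330, u+w=-14.5810; √(b/2)=1.1937, √(2b)=2.3875; F=1.1937×(-40.633)=-48.5050, v=-14.5810/2.3875=-6.1073
k=2: u−w=15.1390, u+w=40.2450; √(b/2)=1.1937, √(2b)=2.3875; F=1.1937×15.139=18.0719, v=40.2450/2.3875=16.8568
k=3: u−w=37.7200, u+w=3.7360; √(b/2)=1.1937, √(2b)=2.3875; F=1.1937×37.72=45.0276, v=3.7360/2.3875=1.5648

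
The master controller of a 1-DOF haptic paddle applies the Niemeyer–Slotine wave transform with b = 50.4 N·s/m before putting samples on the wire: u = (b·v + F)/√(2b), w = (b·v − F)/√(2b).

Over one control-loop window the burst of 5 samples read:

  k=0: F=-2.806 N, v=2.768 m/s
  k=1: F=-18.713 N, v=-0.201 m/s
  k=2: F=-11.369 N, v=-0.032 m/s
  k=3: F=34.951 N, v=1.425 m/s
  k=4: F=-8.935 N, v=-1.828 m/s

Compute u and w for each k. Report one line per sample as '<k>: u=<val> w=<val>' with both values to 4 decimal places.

0: u=13.6158 w=14.1747
1: u=-2.8729 w=0.8548
2: u=-1.2930 w=0.9717
3: u=10.6346 w=3.6722
4: u=-10.0664 w=-8.2865

k=0: b·v=50.4×2.768=139.5072; √(2b)=10.0399; u=(139.5072+(-2.806))/10.0399=13.6158, w=(139.5072−(-2.806))/10.0399=14.1747
k=1: b·v=50.4×(-0.201)=-10.1304; √(2b)=10.0399; u=(-10.1304+(-18.713))/10.0399=-2.8729, w=(-10.1304−(-18.713))/10.0399=0.8548
k=2: b·v=50.4×(-0.032)=-1.6128; √(2b)=10.0399; u=(-1.6128+(-11.369))/10.0399=-1.2930, w=(-1.6128−(-11.369))/10.0399=0.9717
k=3: b·v=50.4×1.425=71.8200; √(2b)=10.0399; u=(71.8200+34.951)/10.0399=10.6346, w=(71.8200−34.951)/10.0399=3.6722
k=4: b·v=50.4×(-1.828)=-92.1312; √(2b)=10.0399; u=(-92.1312+(-8.935))/10.0399=-10.0664, w=(-92.1312−(-8.935))/10.0399=-8.2865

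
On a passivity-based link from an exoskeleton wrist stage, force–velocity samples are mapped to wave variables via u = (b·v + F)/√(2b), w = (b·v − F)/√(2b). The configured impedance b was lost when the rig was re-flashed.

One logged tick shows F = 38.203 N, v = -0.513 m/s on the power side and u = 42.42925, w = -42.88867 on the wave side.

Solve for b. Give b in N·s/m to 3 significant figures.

b = 0.401 N·s/m

u + w = -0.45942;  u + w = √(2b)·v, so √(2b) = -0.45942/(-0.513) = 0.89556.
b = (√(2b))²/2 = 0.80202/2 = 0.40101.
(Check via u − w = 2F/√(2b): u − w = 85.31792, 2F/√(2b) = 85.31687.)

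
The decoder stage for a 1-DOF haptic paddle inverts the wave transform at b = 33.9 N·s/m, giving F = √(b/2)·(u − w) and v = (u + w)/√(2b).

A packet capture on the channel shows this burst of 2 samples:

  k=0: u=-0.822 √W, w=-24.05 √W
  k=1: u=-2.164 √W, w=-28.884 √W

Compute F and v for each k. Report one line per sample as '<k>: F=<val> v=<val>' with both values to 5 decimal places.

0: F=95.63055 v=-3.02062
1: F=110.00725 v=-3.77067

k=0: u−w=23.22800, u+w=-24.87200; √(b/2)=4.11704, √(2b)=8.23408; F=4.11704×23.228=95.63055, v=-24.87200/8.23408=-3.02062
k=1: u−w=26.72000, u+w=-31.04800; √(b/2)=4.11704, √(2b)=8.23408; F=4.11704×26.72=110.00725, v=-31.04800/8.23408=-3.77067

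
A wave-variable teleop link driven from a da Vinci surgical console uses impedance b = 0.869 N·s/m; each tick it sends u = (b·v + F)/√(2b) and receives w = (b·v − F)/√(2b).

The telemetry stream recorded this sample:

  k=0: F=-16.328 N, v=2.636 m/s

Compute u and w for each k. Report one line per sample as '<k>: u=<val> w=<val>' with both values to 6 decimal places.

0: u=-10.647783 w=14.122907

k=0: b·v=0.869×2.636=2.290684; √(2b)=1.318332; u=(2.290684+(-16.328))/1.318332=-10.647783, w=(2.290684−(-16.328))/1.318332=14.122907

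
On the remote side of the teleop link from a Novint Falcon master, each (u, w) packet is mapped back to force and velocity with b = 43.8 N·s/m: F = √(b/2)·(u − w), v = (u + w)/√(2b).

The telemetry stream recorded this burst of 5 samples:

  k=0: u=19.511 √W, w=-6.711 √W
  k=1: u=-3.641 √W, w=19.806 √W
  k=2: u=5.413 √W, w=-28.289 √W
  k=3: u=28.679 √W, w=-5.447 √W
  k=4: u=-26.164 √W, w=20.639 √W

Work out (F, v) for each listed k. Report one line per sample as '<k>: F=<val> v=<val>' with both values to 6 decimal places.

0: F=122.712236 v=1.367596
1: F=-109.725948 v=1.727125
2: F=157.716718 v=-2.444151
3: F=159.700930 v=2.482187
4: F=-219.026039 v=-0.590310

k=0: u−w=26.222000, u+w=12.800000; √(b/2)=4.679744, √(2b)=9.359487; F=4.679744×26.222=122.712236, v=12.800000/9.359487=1.367596
k=1: u−w=-23.447000, u+w=16.165000; √(b/2)=4.679744, √(2b)=9.359487; F=4.679744×(-23.447)=-109.725948, v=16.165000/9.359487=1.727125
k=2: u−w=33.702000, u+w=-22.876000; √(b/2)=4.679744, √(2b)=9.359487; F=4.679744×33.702=157.716718, v=-22.876000/9.359487=-2.444151
k=3: u−w=34.126000, u+w=23.232000; √(b/2)=4.679744, √(2b)=9.359487; F=4.679744×34.126=159.700930, v=23.232000/9.359487=2.482187
k=4: u−w=-46.803000, u+w=-5.525000; √(b/2)=4.679744, √(2b)=9.359487; F=4.679744×(-46.803)=-219.026039, v=-5.525000/9.359487=-0.590310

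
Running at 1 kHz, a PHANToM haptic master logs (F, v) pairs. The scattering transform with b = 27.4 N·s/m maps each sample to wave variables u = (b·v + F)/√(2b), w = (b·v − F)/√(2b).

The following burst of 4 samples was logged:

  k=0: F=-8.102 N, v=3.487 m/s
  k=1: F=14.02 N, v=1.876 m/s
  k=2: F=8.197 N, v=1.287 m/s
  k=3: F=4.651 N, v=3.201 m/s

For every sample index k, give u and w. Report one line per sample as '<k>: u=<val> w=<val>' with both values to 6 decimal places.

0: u=11.812146 w=14.001077
1: u=8.837638 w=5.049832
2: u=5.870937 w=3.656341
3: u=12.476309 w=11.219741

k=0: b·v=27.4×3.487=95.543800; √(2b)=7.402702; u=(95.543800+(-8.102))/7.402702=11.812146, w=(95.543800−(-8.102))/7.402702=14.001077
k=1: b·v=27.4×1.876=51.402400; √(2b)=7.402702; u=(51.402400+14.02)/7.402702=8.837638, w=(51.402400−14.02)/7.402702=5.049832
k=2: b·v=27.4×1.287=35.263800; √(2b)=7.402702; u=(35.263800+8.197)/7.402702=5.870937, w=(35.263800−8.197)/7.402702=3.656341
k=3: b·v=27.4×3.201=87.707400; √(2b)=7.402702; u=(87.707400+4.651)/7.402702=12.476309, w=(87.707400−4.651)/7.402702=11.219741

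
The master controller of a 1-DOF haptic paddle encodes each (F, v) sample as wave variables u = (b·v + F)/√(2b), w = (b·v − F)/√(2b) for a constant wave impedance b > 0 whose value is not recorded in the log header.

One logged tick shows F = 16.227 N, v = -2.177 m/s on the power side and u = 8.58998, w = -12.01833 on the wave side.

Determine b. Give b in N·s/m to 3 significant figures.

b = 1.24 N·s/m

u + w = -3.42835;  u + w = √(2b)·v, so √(2b) = -3.42835/(-2.177) = 1.57480.
b = (√(2b))²/2 = 2.48001/2 = 1.24001.
(Check via u − w = 2F/√(2b): u − w = 20.60831, 2F/√(2b) = 20.60827.)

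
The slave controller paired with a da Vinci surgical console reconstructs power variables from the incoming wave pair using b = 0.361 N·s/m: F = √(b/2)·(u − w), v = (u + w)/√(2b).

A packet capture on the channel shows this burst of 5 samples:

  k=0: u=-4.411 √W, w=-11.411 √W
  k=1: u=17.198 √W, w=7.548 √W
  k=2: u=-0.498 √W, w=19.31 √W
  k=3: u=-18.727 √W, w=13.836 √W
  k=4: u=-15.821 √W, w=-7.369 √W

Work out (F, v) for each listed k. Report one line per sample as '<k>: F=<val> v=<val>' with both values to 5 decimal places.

0: F=2.97397 v=-18.62056
1: F=4.09983 v=29.12302
2: F=-8.41549 v=22.13943
3: F=-13.83449 v=-5.75611
4: F=-3.59086 v=-27.29180

k=0: u−w=7.00000, u+w=-15.82200; √(b/2)=0.42485, √(2b)=0.84971; F=0.42485×7.0=2.97397, v=-15.82200/0.84971=-18.62056
k=1: u−w=9.65000, u+w=24.74600; √(b/2)=0.42485, √(2b)=0.84971; F=0.42485×9.65=4.09983, v=24.74600/0.84971=29.12302
k=2: u−w=-19.80800, u+w=18.81200; √(b/2)=0.42485, √(2b)=0.84971; F=0.42485×(-19.808)=-8.41549, v=18.81200/0.84971=22.13943
k=3: u−w=-32.56300, u+w=-4.89100; √(b/2)=0.42485, √(2b)=0.84971; F=0.42485×(-32.563)=-13.83449, v=-4.89100/0.84971=-5.75611
k=4: u−w=-8.45200, u+w=-23.19000; √(b/2)=0.42485, √(2b)=0.84971; F=0.42485×(-8.452)=-3.59086, v=-23.19000/0.84971=-27.29180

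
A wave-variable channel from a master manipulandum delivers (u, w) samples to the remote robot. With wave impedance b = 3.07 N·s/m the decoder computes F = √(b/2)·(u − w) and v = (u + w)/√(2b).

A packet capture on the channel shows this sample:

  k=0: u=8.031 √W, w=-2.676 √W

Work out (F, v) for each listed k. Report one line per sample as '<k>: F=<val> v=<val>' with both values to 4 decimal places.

0: F=13.2655 v=2.1611

k=0: u−w=10.7070, u+w=5.3550; √(b/2)=1.2390, √(2b)=2.4779; F=1.2390×10.707=13.2655, v=5.3550/2.4779=2.1611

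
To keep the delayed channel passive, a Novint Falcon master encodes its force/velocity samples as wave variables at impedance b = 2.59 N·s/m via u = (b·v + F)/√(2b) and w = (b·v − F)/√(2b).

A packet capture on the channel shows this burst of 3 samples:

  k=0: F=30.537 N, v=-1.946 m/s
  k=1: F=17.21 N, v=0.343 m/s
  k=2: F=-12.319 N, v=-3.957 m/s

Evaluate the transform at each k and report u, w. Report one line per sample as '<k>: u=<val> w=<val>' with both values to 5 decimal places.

k=0: b·v=2.59×(-1.946)=-5.04014; √(2b)=2.27596; u=(-5.04014+30.537)/2.27596=11.20268, w=(-5.04014−30.537)/2.27596=-15.63170
k=1: b·v=2.59×0.343=0.88837; √(2b)=2.27596; u=(0.88837+17.21)/2.27596=7.95197, w=(0.88837−17.21)/2.27596=-7.17131
k=2: b·v=2.59×(-3.957)=-10.24863; √(2b)=2.27596; u=(-10.24863+(-12.319))/2.27596=-9.91565, w=(-10.24863−(-12.319))/2.27596=0.90967

0: u=11.20268 w=-15.63170
1: u=7.95197 w=-7.17131
2: u=-9.91565 w=0.90967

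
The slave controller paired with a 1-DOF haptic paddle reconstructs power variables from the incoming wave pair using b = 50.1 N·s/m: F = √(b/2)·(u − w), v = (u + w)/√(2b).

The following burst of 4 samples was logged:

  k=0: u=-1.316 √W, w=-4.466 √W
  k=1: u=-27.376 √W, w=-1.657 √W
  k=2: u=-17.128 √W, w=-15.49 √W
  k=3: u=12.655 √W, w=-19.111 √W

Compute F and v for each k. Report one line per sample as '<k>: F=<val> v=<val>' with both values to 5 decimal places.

0: F=15.76574 v=-0.57762
1: F=-128.72353 v=-2.90040
2: F=-8.19819 v=-3.25854
3: F=158.98875 v=-0.64496

k=0: u−w=3.15000, u+w=-5.78200; √(b/2)=5.00500, √(2b)=10.01000; F=5.00500×3.15=15.76574, v=-5.78200/10.01000=-0.57762
k=1: u−w=-25.71900, u+w=-29.03300; √(b/2)=5.00500, √(2b)=10.01000; F=5.00500×(-25.719)=-128.72353, v=-29.03300/10.01000=-2.90040
k=2: u−w=-1.63800, u+w=-32.61800; √(b/2)=5.00500, √(2b)=10.01000; F=5.00500×(-1.638)=-8.19819, v=-32.61800/10.01000=-3.25854
k=3: u−w=31.76600, u+w=-6.45600; √(b/2)=5.00500, √(2b)=10.01000; F=5.00500×31.766=158.98875, v=-6.45600/10.01000=-0.64496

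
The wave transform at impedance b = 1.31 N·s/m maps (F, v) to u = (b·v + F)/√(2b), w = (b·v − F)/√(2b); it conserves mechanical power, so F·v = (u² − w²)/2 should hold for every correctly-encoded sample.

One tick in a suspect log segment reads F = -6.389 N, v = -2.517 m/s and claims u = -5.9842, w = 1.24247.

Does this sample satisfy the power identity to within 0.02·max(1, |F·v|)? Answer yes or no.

no

F·v = (-6.389)×(-2.517) = 16.0811 W.
(u² − w²)/2 = (35.8106 − 1.5437)/2 = 17.1335 W.
|Δ| = 1.0523;  2% of max(1, |F·v|) = 0.3216.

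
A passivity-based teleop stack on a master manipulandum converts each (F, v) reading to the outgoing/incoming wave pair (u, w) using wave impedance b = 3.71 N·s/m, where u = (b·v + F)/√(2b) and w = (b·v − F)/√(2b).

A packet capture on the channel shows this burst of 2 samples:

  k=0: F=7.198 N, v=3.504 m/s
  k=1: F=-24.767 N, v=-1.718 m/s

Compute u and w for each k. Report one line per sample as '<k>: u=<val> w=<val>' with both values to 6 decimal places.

k=0: b·v=3.71×3.504=12.999840; √(2b)=2.723968; u=(12.999840+7.198)/2.723968=7.414860, w=(12.999840−7.198)/2.723968=2.129922
k=1: b·v=3.71×(-1.718)=-6.373780; √(2b)=2.723968; u=(-6.373780+(-24.767))/2.723968=-11.432140, w=(-6.373780−(-24.767))/2.723968=6.752363

0: u=7.414860 w=2.129922
1: u=-11.432140 w=6.752363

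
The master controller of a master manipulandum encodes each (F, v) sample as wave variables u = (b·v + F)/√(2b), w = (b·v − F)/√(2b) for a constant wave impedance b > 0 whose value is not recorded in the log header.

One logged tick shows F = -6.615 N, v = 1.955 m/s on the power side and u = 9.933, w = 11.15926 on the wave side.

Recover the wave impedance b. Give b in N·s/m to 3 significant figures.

u + w = 21.09226;  u + w = √(2b)·v, so √(2b) = 21.09226/1.955 = 10.78888.
b = (√(2b))²/2 = 116.39993/2 = 58.19996.
(Check via u − w = 2F/√(2b): u − w = -1.22626, 2F/√(2b) = -1.22626.)

b = 58.2 N·s/m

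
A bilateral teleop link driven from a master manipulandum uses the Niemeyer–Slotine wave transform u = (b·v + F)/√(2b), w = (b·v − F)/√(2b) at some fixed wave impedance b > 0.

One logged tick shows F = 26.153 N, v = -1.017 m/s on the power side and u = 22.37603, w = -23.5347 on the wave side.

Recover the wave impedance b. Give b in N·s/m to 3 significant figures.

u + w = -1.1587;  u + w = √(2b)·v, so √(2b) = -1.1587/(-1.017) = 1.1393.
b = (√(2b))²/2 = 1.2980/2 = 0.6490.
(Check via u − w = 2F/√(2b): u − w = 45.9107, 2F/√(2b) = 45.9106.)

b = 0.649 N·s/m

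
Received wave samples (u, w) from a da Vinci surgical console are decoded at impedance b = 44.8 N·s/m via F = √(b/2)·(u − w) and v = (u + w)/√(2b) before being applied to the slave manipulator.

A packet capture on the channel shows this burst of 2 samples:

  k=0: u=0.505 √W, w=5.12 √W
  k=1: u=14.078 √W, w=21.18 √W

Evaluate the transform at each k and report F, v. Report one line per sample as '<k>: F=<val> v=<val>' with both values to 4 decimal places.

0: F=-21.8422 v=0.5942
1: F=-33.6128 v=3.7248

k=0: u−w=-4.6150, u+w=5.6250; √(b/2)=4.7329, √(2b)=9.4657; F=4.7329×(-4.615)=-21.8422, v=5.6250/9.4657=0.5942
k=1: u−w=-7.1020, u+w=35.2580; √(b/2)=4.7329, √(2b)=9.4657; F=4.7329×(-7.102)=-33.6128, v=35.2580/9.4657=3.7248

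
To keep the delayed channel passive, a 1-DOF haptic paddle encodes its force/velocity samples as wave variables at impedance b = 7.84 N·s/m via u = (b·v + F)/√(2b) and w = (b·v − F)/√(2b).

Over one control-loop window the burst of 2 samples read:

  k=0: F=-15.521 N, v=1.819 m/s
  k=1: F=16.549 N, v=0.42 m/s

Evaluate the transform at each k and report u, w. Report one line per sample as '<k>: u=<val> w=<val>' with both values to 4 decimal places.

k=0: b·v=7.84×1.819=14.2610; √(2b)=3.9598; u=(14.2610+(-15.521))/3.9598=-0.3182, w=(14.2610−(-15.521))/3.9598=7.5211
k=1: b·v=7.84×0.42=3.2928; √(2b)=3.9598; u=(3.2928+16.549)/3.9598=5.0108, w=(3.2928−16.549)/3.9598=-3.3477

0: u=-0.3182 w=7.5211
1: u=5.0108 w=-3.3477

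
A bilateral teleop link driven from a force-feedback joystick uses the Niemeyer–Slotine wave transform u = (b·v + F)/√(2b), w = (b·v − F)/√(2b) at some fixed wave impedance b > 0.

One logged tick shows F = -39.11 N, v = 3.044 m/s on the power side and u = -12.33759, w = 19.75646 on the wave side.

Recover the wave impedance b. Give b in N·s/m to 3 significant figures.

b = 2.97 N·s/m

u + w = 7.4189;  u + w = √(2b)·v, so √(2b) = 7.4189/3.044 = 2.4372.
b = (√(2b))²/2 = 5.9400/2 = 2.9700.
(Check via u − w = 2F/√(2b): u − w = -32.0941, 2F/√(2b) = -32.0941.)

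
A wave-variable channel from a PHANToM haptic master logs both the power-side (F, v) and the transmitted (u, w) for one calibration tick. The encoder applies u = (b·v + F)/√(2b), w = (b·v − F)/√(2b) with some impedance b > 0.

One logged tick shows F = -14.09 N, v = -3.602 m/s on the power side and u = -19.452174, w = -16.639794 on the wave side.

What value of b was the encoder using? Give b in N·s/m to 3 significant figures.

u + w = -36.091968;  u + w = √(2b)·v, so √(2b) = -36.091968/(-3.602) = 10.019980.
b = (√(2b))²/2 = 100.399999/2 = 50.200000.
(Check via u − w = 2F/√(2b): u − w = -2.812380, 2F/√(2b) = -2.812381.)

b = 50.2 N·s/m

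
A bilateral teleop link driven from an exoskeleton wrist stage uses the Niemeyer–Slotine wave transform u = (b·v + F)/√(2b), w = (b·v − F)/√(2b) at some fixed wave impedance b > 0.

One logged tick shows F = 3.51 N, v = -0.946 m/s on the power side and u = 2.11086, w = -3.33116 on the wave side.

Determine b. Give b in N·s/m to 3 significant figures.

b = 0.832 N·s/m

u + w = -1.2203;  u + w = √(2b)·v, so √(2b) = -1.2203/(-0.946) = 1.2900.
b = (√(2b))²/2 = 1.6640/2 = 0.8320.
(Check via u − w = 2F/√(2b): u − w = 5.4420, 2F/√(2b) = 5.4420.)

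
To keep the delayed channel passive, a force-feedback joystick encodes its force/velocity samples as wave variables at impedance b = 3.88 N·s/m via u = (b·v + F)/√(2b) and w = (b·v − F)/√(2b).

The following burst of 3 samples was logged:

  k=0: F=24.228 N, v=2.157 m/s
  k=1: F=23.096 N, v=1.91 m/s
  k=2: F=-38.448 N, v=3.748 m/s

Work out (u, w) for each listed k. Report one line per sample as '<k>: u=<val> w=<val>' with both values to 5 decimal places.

k=0: b·v=3.88×2.157=8.36916; √(2b)=2.78568; u=(8.36916+24.228)/2.78568=11.70170, w=(8.36916−24.228)/2.78568=-5.69299
k=1: b·v=3.88×1.91=7.41080; √(2b)=2.78568; u=(7.41080+23.096)/2.78568=10.95130, w=(7.41080−23.096)/2.78568=-5.63066
k=2: b·v=3.88×3.748=14.54224; √(2b)=2.78568; u=(14.54224+(-38.448))/2.78568=-8.58167, w=(14.54224−(-38.448))/2.78568=19.02239

0: u=11.70170 w=-5.69299
1: u=10.95130 w=-5.63066
2: u=-8.58167 w=19.02239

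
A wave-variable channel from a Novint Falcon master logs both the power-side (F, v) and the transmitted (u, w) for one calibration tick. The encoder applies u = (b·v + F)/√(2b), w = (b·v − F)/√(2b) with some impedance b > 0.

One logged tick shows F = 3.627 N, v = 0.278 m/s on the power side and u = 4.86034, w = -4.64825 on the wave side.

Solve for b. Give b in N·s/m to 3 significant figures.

b = 0.291 N·s/m

u + w = 0.2121;  u + w = √(2b)·v, so √(2b) = 0.2121/0.278 = 0.7629.
b = (√(2b))²/2 = 0.5820/2 = 0.2910.
(Check via u − w = 2F/√(2b): u − w = 9.5086, 2F/√(2b) = 9.5083.)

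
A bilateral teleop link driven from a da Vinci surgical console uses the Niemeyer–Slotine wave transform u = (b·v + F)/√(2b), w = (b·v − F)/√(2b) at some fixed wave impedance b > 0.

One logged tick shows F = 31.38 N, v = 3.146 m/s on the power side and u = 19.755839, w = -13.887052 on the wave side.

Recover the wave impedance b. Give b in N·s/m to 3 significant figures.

b = 1.74 N·s/m

u + w = 5.868787;  u + w = √(2b)·v, so √(2b) = 5.868787/3.146 = 1.865476.
b = (√(2b))²/2 = 3.480000/2 = 1.740000.
(Check via u − w = 2F/√(2b): u − w = 33.642891, 2F/√(2b) = 33.642891.)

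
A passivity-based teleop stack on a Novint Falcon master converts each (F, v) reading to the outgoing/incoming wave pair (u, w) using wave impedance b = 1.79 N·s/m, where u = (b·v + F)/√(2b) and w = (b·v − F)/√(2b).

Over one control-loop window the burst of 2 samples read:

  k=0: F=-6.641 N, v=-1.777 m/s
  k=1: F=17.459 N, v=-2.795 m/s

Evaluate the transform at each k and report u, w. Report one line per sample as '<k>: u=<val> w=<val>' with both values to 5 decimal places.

0: u=-5.19100 w=1.82876
1: u=6.58317 w=-11.87156

k=0: b·v=1.79×(-1.777)=-3.18083; √(2b)=1.89209; u=(-3.18083+(-6.641))/1.89209=-5.19100, w=(-3.18083−(-6.641))/1.89209=1.82876
k=1: b·v=1.79×(-2.795)=-5.00305; √(2b)=1.89209; u=(-5.00305+17.459)/1.89209=6.58317, w=(-5.00305−17.459)/1.89209=-11.87156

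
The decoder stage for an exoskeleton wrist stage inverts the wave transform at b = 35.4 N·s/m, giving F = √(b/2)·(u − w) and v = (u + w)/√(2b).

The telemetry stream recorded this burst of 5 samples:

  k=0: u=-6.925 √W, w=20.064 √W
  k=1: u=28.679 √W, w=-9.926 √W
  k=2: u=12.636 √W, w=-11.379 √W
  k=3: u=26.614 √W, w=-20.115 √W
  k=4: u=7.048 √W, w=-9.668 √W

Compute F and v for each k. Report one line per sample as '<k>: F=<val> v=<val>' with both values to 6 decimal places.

0: F=-113.546415 v=1.561513
1: F=162.416516 v=2.228713
2: F=101.034390 v=0.149389
3: F=196.595295 v=0.772378
4: F=70.326499 v=-0.311376

k=0: u−w=-26.989000, u+w=13.139000; √(b/2)=4.207137, √(2b)=8.414274; F=4.207137×(-26.989)=-113.546415, v=13.139000/8.414274=1.561513
k=1: u−w=38.605000, u+w=18.753000; √(b/2)=4.207137, √(2b)=8.414274; F=4.207137×38.605=162.416516, v=18.753000/8.414274=2.228713
k=2: u−w=24.015000, u+w=1.257000; √(b/2)=4.207137, √(2b)=8.414274; F=4.207137×24.015=101.034390, v=1.257000/8.414274=0.149389
k=3: u−w=46.729000, u+w=6.499000; √(b/2)=4.207137, √(2b)=8.414274; F=4.207137×46.729=196.595295, v=6.499000/8.414274=0.772378
k=4: u−w=16.716000, u+w=-2.620000; √(b/2)=4.207137, √(2b)=8.414274; F=4.207137×16.716=70.326499, v=-2.620000/8.414274=-0.311376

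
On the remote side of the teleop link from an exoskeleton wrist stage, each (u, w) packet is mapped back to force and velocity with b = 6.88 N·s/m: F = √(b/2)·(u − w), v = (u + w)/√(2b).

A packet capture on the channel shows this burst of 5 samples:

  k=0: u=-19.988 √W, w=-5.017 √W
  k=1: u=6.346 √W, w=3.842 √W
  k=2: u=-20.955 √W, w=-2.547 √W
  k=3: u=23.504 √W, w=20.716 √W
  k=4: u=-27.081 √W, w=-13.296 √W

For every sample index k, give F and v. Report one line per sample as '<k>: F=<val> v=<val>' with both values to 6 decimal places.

k=0: u−w=-14.971000, u+w=-25.005000; √(b/2)=1.854724, √(2b)=3.709447; F=1.854724×(-14.971)=-27.767068, v=-25.005000/3.709447=-6.740896
k=1: u−w=2.504000, u+w=10.188000; √(b/2)=1.854724, √(2b)=3.709447; F=1.854724×2.504=4.644228, v=10.188000/3.709447=2.746501
k=2: u−w=-18.408000, u+w=-23.502000; √(b/2)=1.854724, √(2b)=3.709447; F=1.854724×(-18.408)=-34.141754, v=-23.502000/3.709447=-6.335715
k=3: u−w=2.788000, u+w=44.220000; √(b/2)=1.854724, √(2b)=3.709447; F=1.854724×2.788=5.170970, v=44.220000/3.709447=11.920913
k=4: u−w=-13.785000, u+w=-40.377000; √(b/2)=1.854724, √(2b)=3.709447; F=1.854724×(-13.785)=-25.567366, v=-40.377000/3.709447=-10.884910

0: F=-27.767068 v=-6.740896
1: F=4.644228 v=2.746501
2: F=-34.141754 v=-6.335715
3: F=5.170970 v=11.920913
4: F=-25.567366 v=-10.884910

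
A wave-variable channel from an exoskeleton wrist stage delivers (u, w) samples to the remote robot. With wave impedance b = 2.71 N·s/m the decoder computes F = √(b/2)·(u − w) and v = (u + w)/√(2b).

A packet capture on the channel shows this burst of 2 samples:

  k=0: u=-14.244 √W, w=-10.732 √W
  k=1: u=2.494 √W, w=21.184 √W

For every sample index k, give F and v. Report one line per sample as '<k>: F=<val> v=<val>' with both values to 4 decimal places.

0: F=-4.0881 v=-10.7281
1: F=-21.7560 v=10.1706

k=0: u−w=-3.5120, u+w=-24.9760; √(b/2)=1.1640, √(2b)=2.3281; F=1.1640×(-3.512)=-4.0881, v=-24.9760/2.3281=-10.7281
k=1: u−w=-18.6900, u+w=23.6780; √(b/2)=1.1640, √(2b)=2.3281; F=1.1640×(-18.69)=-21.7560, v=23.6780/2.3281=10.1706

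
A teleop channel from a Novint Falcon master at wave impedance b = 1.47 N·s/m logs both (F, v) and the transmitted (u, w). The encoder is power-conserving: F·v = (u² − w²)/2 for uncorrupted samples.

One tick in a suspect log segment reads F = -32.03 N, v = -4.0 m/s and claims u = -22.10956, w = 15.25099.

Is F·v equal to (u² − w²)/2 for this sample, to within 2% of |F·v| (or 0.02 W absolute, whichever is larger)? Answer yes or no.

yes

F·v = (-32.03)×(-4.0) = 128.12000 W.
(u² − w²)/2 = (488.83264 − 232.59270)/2 = 128.11997 W.
|Δ| = 0.00003;  2% of max(1, |F·v|) = 2.56240.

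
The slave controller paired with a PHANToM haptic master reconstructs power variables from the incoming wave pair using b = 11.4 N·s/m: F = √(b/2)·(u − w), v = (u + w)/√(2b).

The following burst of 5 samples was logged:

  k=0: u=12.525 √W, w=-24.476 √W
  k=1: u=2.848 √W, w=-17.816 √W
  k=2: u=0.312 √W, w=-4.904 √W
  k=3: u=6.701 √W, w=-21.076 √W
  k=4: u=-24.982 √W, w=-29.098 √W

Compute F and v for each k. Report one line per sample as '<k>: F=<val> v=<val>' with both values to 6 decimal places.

0: F=88.338677 v=-2.502862
1: F=49.334624 v=-3.134703
2: F=12.453029 v=-0.961689
3: F=66.316679 v=-3.010512
4: F=9.826815 v=-11.325810

k=0: u−w=37.001000, u+w=-11.951000; √(b/2)=2.387467, √(2b)=4.774935; F=2.387467×37.001=88.338677, v=-11.951000/4.774935=-2.502862
k=1: u−w=20.664000, u+w=-14.968000; √(b/2)=2.387467, √(2b)=4.774935; F=2.387467×20.664=49.334624, v=-14.968000/4.774935=-3.134703
k=2: u−w=5.216000, u+w=-4.592000; √(b/2)=2.387467, √(2b)=4.774935; F=2.387467×5.216=12.453029, v=-4.592000/4.774935=-0.961689
k=3: u−w=27.777000, u+w=-14.375000; √(b/2)=2.387467, √(2b)=4.774935; F=2.387467×27.777=66.316679, v=-14.375000/4.774935=-3.010512
k=4: u−w=4.116000, u+w=-54.080000; √(b/2)=2.387467, √(2b)=4.774935; F=2.387467×4.116=9.826815, v=-54.080000/4.774935=-11.325810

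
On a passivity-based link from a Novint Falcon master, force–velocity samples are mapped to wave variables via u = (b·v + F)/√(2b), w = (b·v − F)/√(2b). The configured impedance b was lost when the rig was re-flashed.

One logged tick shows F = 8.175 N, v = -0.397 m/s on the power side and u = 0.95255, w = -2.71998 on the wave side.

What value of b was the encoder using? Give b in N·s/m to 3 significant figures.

u + w = -1.7674;  u + w = √(2b)·v, so √(2b) = -1.7674/(-0.397) = 4.4520.
b = (√(2b))²/2 = 19.8200/2 = 9.9100.
(Check via u − w = 2F/√(2b): u − w = 3.6725, 2F/√(2b) = 3.6725.)

b = 9.91 N·s/m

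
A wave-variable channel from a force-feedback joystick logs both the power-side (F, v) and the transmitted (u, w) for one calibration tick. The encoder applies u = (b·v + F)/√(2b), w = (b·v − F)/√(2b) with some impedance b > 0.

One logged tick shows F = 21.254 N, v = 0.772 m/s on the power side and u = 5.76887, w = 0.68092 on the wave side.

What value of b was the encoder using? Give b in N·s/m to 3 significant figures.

b = 34.9 N·s/m

u + w = 6.44979;  u + w = √(2b)·v, so √(2b) = 6.44979/0.772 = 8.35465.
b = (√(2b))²/2 = 69.80018/2 = 34.90009.
(Check via u − w = 2F/√(2b): u − w = 5.08795, 2F/√(2b) = 5.08794.)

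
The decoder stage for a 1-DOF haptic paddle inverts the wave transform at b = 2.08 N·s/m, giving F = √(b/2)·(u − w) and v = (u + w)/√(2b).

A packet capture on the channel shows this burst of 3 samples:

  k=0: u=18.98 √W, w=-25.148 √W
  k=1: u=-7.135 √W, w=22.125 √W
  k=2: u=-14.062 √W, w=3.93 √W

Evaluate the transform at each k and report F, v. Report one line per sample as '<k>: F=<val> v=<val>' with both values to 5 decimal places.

0: F=45.00191 v=-3.02411
1: F=-29.83946 v=7.34945
2: F=-18.34831 v=-4.96762

k=0: u−w=44.12800, u+w=-6.16800; √(b/2)=1.01980, √(2b)=2.03961; F=1.01980×44.128=45.00191, v=-6.16800/2.03961=-3.02411
k=1: u−w=-29.26000, u+w=14.99000; √(b/2)=1.01980, √(2b)=2.03961; F=1.01980×(-29.26)=-29.83946, v=14.99000/2.03961=7.34945
k=2: u−w=-17.99200, u+w=-10.13200; √(b/2)=1.01980, √(2b)=2.03961; F=1.01980×(-17.992)=-18.34831, v=-10.13200/2.03961=-4.96762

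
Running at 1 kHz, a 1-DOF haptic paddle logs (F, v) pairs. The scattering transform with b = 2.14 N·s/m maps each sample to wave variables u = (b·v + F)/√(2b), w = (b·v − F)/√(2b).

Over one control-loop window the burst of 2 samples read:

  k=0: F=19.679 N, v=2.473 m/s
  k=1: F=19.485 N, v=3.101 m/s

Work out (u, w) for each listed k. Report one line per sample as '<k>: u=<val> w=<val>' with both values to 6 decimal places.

0: u=12.070295 w=-6.954113
1: u=12.626130 w=-6.210731

k=0: b·v=2.14×2.473=5.292220; √(2b)=2.068816; u=(5.292220+19.679)/2.068816=12.070295, w=(5.292220−19.679)/2.068816=-6.954113
k=1: b·v=2.14×3.101=6.636140; √(2b)=2.068816; u=(6.636140+19.485)/2.068816=12.626130, w=(6.636140−19.485)/2.068816=-6.210731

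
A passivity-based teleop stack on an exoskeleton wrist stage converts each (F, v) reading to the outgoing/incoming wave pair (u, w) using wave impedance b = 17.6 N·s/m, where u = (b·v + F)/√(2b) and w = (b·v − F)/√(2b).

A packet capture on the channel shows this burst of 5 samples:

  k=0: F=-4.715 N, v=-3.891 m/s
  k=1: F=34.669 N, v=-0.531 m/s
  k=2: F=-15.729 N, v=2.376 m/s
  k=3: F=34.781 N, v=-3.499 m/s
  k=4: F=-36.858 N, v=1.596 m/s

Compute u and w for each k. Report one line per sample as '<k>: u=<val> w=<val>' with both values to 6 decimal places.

k=0: b·v=17.6×(-3.891)=-68.481600; √(2b)=5.932959; u=(-68.481600+(-4.715))/5.932959=-12.337284, w=(-68.481600−(-4.715))/5.932959=-10.747858
k=1: b·v=17.6×(-0.531)=-9.345600; √(2b)=5.932959; u=(-9.345600+34.669)/5.932959=4.268258, w=(-9.345600−34.669)/5.932959=-7.418659
k=2: b·v=17.6×2.376=41.817600; √(2b)=5.932959; u=(41.817600+(-15.729))/5.932959=4.397233, w=(41.817600−(-15.729))/5.932959=9.699477
k=3: b·v=17.6×(-3.499)=-61.582400; √(2b)=5.932959; u=(-61.582400+34.781)/5.932959=-4.517375, w=(-61.582400−34.781)/5.932959=-16.242048
k=4: b·v=17.6×1.596=28.089600; √(2b)=5.932959; u=(28.089600+(-36.858))/5.932959=-1.477914, w=(28.089600−(-36.858))/5.932959=10.946916

0: u=-12.337284 w=-10.747858
1: u=4.268258 w=-7.418659
2: u=4.397233 w=9.699477
3: u=-4.517375 w=-16.242048
4: u=-1.477914 w=10.946916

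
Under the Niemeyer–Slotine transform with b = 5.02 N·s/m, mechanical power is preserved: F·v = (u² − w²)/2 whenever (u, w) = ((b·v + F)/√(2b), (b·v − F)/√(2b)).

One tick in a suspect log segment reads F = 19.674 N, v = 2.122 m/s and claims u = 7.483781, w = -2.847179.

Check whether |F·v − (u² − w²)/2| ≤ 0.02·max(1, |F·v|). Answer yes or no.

F·v = 19.674×2.122 = 41.748228 W.
(u² − w²)/2 = (56.006978 − 8.106428)/2 = 23.950275 W.
|Δ| = 17.797953;  2% of max(1, |F·v|) = 0.834965.

no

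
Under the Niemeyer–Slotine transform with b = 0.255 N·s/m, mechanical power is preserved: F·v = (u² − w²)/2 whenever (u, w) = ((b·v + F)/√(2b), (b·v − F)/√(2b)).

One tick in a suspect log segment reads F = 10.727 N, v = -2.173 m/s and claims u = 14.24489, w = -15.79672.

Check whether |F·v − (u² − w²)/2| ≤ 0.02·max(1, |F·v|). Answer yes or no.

yes

F·v = 10.727×(-2.173) = -23.3098 W.
(u² − w²)/2 = (202.9169 − 249.5364)/2 = -23.3097 W.
|Δ| = 0.0000;  2% of max(1, |F·v|) = 0.4662.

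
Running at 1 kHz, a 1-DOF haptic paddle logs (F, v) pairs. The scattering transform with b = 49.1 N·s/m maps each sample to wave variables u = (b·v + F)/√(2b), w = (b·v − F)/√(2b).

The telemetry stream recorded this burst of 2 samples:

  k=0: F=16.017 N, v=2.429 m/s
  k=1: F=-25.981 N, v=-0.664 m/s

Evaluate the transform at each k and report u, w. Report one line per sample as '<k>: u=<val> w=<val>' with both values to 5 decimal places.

0: u=13.65151 w=10.41889
1: u=-5.91179 w=-0.66818

k=0: b·v=49.1×2.429=119.26390; √(2b)=9.90959; u=(119.26390+16.017)/9.90959=13.65151, w=(119.26390−16.017)/9.90959=10.41889
k=1: b·v=49.1×(-0.664)=-32.60240; √(2b)=9.90959; u=(-32.60240+(-25.981))/9.90959=-5.91179, w=(-32.60240−(-25.981))/9.90959=-0.66818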